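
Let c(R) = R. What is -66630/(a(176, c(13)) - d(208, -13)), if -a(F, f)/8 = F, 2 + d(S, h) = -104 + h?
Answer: 66630/1289 ≈ 51.691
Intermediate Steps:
d(S, h) = -106 + h (d(S, h) = -2 + (-104 + h) = -106 + h)
a(F, f) = -8*F
-66630/(a(176, c(13)) - d(208, -13)) = -66630/(-8*176 - (-106 - 13)) = -66630/(-1408 - 1*(-119)) = -66630/(-1408 + 119) = -66630/(-1289) = -66630*(-1/1289) = 66630/1289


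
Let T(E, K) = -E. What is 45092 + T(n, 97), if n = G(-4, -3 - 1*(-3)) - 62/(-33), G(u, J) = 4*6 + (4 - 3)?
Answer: 1487149/33 ≈ 45065.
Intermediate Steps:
G(u, J) = 25 (G(u, J) = 24 + 1 = 25)
n = 887/33 (n = 25 - 62/(-33) = 25 - 62*(-1/33) = 25 + 62/33 = 887/33 ≈ 26.879)
45092 + T(n, 97) = 45092 - 1*887/33 = 45092 - 887/33 = 1487149/33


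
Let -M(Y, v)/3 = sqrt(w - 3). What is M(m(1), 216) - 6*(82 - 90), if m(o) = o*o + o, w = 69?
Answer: 48 - 3*sqrt(66) ≈ 23.628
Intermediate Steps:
m(o) = o + o**2 (m(o) = o**2 + o = o + o**2)
M(Y, v) = -3*sqrt(66) (M(Y, v) = -3*sqrt(69 - 3) = -3*sqrt(66))
M(m(1), 216) - 6*(82 - 90) = -3*sqrt(66) - 6*(82 - 90) = -3*sqrt(66) - 6*(-8) = -3*sqrt(66) - 1*(-48) = -3*sqrt(66) + 48 = 48 - 3*sqrt(66)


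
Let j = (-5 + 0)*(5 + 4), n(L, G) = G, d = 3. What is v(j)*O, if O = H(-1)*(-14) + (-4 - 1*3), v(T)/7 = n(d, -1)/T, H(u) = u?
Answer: 49/45 ≈ 1.0889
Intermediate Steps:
j = -45 (j = -5*9 = -45)
v(T) = -7/T (v(T) = 7*(-1/T) = -7/T)
O = 7 (O = -1*(-14) + (-4 - 1*3) = 14 + (-4 - 3) = 14 - 7 = 7)
v(j)*O = -7/(-45)*7 = -7*(-1/45)*7 = (7/45)*7 = 49/45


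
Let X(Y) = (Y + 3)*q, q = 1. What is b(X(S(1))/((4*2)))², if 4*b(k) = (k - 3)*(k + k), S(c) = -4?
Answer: 625/16384 ≈ 0.038147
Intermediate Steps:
X(Y) = 3 + Y (X(Y) = (Y + 3)*1 = (3 + Y)*1 = 3 + Y)
b(k) = k*(-3 + k)/2 (b(k) = ((k - 3)*(k + k))/4 = ((-3 + k)*(2*k))/4 = (2*k*(-3 + k))/4 = k*(-3 + k)/2)
b(X(S(1))/((4*2)))² = (((3 - 4)/((4*2)))*(-3 + (3 - 4)/((4*2)))/2)² = ((-1/8)*(-3 - 1/8)/2)² = ((-1*⅛)*(-3 - 1*⅛)/2)² = ((½)*(-⅛)*(-3 - ⅛))² = ((½)*(-⅛)*(-25/8))² = (25/128)² = 625/16384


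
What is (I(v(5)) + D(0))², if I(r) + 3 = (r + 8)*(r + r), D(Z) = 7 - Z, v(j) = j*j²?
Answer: 1105828516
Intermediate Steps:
v(j) = j³
I(r) = -3 + 2*r*(8 + r) (I(r) = -3 + (r + 8)*(r + r) = -3 + (8 + r)*(2*r) = -3 + 2*r*(8 + r))
(I(v(5)) + D(0))² = ((-3 + 2*(5³)² + 16*5³) + (7 - 1*0))² = ((-3 + 2*125² + 16*125) + (7 + 0))² = ((-3 + 2*15625 + 2000) + 7)² = ((-3 + 31250 + 2000) + 7)² = (33247 + 7)² = 33254² = 1105828516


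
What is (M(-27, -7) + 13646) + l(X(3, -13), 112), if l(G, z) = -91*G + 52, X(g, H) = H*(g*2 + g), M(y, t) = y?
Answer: 24318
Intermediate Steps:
X(g, H) = 3*H*g (X(g, H) = H*(2*g + g) = H*(3*g) = 3*H*g)
l(G, z) = 52 - 91*G
(M(-27, -7) + 13646) + l(X(3, -13), 112) = (-27 + 13646) + (52 - 273*(-13)*3) = 13619 + (52 - 91*(-117)) = 13619 + (52 + 10647) = 13619 + 10699 = 24318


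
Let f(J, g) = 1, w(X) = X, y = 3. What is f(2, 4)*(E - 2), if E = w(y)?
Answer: 1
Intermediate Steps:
E = 3
f(2, 4)*(E - 2) = 1*(3 - 2) = 1*1 = 1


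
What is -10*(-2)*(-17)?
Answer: -340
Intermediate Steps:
-10*(-2)*(-17) = 20*(-17) = -340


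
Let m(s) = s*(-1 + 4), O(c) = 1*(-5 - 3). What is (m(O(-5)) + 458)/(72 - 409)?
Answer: -434/337 ≈ -1.2878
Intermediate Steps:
O(c) = -8 (O(c) = 1*(-8) = -8)
m(s) = 3*s (m(s) = s*3 = 3*s)
(m(O(-5)) + 458)/(72 - 409) = (3*(-8) + 458)/(72 - 409) = (-24 + 458)/(-337) = 434*(-1/337) = -434/337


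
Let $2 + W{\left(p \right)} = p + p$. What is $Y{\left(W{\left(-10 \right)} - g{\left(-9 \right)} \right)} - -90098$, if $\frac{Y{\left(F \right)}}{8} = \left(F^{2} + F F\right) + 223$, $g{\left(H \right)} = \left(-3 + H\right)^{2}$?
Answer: $532778$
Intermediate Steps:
$W{\left(p \right)} = -2 + 2 p$ ($W{\left(p \right)} = -2 + \left(p + p\right) = -2 + 2 p$)
$Y{\left(F \right)} = 1784 + 16 F^{2}$ ($Y{\left(F \right)} = 8 \left(\left(F^{2} + F F\right) + 223\right) = 8 \left(\left(F^{2} + F^{2}\right) + 223\right) = 8 \left(2 F^{2} + 223\right) = 8 \left(223 + 2 F^{2}\right) = 1784 + 16 F^{2}$)
$Y{\left(W{\left(-10 \right)} - g{\left(-9 \right)} \right)} - -90098 = \left(1784 + 16 \left(\left(-2 + 2 \left(-10\right)\right) - \left(-3 - 9\right)^{2}\right)^{2}\right) - -90098 = \left(1784 + 16 \left(\left(-2 - 20\right) - \left(-12\right)^{2}\right)^{2}\right) + 90098 = \left(1784 + 16 \left(-22 - 144\right)^{2}\right) + 90098 = \left(1784 + 16 \left(-166\right)^{2}\right) + 90098 = \left(1784 + 16 \cdot 27556\right) + 90098 = \left(1784 + 440896\right) + 90098 = 442680 + 90098 = 532778$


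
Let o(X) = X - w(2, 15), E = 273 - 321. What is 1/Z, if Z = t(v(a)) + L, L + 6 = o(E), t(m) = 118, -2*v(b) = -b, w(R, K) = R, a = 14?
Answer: 1/62 ≈ 0.016129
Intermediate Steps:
v(b) = b/2 (v(b) = -(-1)*b/2 = b/2)
E = -48
o(X) = -2 + X (o(X) = X - 1*2 = X - 2 = -2 + X)
L = -56 (L = -6 + (-2 - 48) = -6 - 50 = -56)
Z = 62 (Z = 118 - 56 = 62)
1/Z = 1/62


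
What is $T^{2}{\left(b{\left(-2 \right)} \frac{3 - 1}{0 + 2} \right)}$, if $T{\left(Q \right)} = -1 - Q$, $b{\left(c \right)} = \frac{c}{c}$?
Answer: $4$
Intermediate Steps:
$b{\left(c \right)} = 1$
$T^{2}{\left(b{\left(-2 \right)} \frac{3 - 1}{0 + 2} \right)} = \left(-1 - 1 \frac{3 - 1}{0 + 2}\right)^{2} = \left(-1 - 1 \cdot \frac{2}{2}\right)^{2} = \left(-1 - 1 \cdot 2 \cdot \frac{1}{2}\right)^{2} = \left(-1 - 1 \cdot 1\right)^{2} = \left(-1 - 1\right)^{2} = \left(-2\right)^{2} = 4$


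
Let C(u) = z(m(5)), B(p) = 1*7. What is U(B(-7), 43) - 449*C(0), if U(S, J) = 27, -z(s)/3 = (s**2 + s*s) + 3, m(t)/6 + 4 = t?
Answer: 101052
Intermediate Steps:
B(p) = 7
m(t) = -24 + 6*t
z(s) = -9 - 6*s**2 (z(s) = -3*((s**2 + s*s) + 3) = -3*((s**2 + s**2) + 3) = -3*(2*s**2 + 3) = -3*(3 + 2*s**2) = -9 - 6*s**2)
C(u) = -225 (C(u) = -9 - 6*(-24 + 6*5)**2 = -9 - 6*(-24 + 30)**2 = -9 - 6*6**2 = -9 - 6*36 = -9 - 216 = -225)
U(B(-7), 43) - 449*C(0) = 27 - 449*(-225) = 27 - 1*(-101025) = 27 + 101025 = 101052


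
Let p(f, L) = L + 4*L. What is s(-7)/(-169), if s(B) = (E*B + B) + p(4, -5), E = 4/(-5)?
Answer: 132/845 ≈ 0.15621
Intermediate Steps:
E = -4/5 (E = 4*(-1/5) = -4/5 ≈ -0.80000)
p(f, L) = 5*L
s(B) = -25 + B/5 (s(B) = (-4*B/5 + B) + 5*(-5) = B/5 - 25 = -25 + B/5)
s(-7)/(-169) = (-25 + (1/5)*(-7))/(-169) = (-25 - 7/5)*(-1/169) = -132/5*(-1/169) = 132/845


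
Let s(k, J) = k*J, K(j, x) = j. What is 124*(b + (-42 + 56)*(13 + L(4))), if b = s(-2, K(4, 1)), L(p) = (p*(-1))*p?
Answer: -6200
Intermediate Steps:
L(p) = -p² (L(p) = (-p)*p = -p²)
s(k, J) = J*k
b = -8 (b = 4*(-2) = -8)
124*(b + (-42 + 56)*(13 + L(4))) = 124*(-8 + (-42 + 56)*(13 - 1*4²)) = 124*(-8 + 14*(13 - 1*16)) = 124*(-8 + 14*(13 - 16)) = 124*(-8 + 14*(-3)) = 124*(-8 - 42) = 124*(-50) = -6200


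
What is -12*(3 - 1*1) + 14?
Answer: -10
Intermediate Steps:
-12*(3 - 1*1) + 14 = -12*(3 - 1) + 14 = -12*2 + 14 = -24 + 14 = -10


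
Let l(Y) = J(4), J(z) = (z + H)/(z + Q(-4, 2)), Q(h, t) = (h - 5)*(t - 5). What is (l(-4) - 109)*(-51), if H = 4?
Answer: 171921/31 ≈ 5545.8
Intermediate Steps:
Q(h, t) = (-5 + h)*(-5 + t)
J(z) = (4 + z)/(27 + z) (J(z) = (z + 4)/(z + (25 - 5*(-4) - 5*2 - 4*2)) = (4 + z)/(z + (25 + 20 - 10 - 8)) = (4 + z)/(z + 27) = (4 + z)/(27 + z))
l(Y) = 8/31 (l(Y) = (4 + 4)/(27 + 4) = 8/31)
(l(-4) - 109)*(-51) = (8/31 - 109)*(-51) = -3371/31*(-51) = 171921/31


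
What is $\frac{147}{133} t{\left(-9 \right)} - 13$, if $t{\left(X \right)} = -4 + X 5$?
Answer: $- \frac{1276}{19} \approx -67.158$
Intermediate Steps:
$t{\left(X \right)} = -4 + 5 X$
$\frac{147}{133} t{\left(-9 \right)} - 13 = \frac{147}{133} \left(-4 + 5 \left(-9\right)\right) - 13 = 147 \cdot \frac{1}{133} \left(-4 - 45\right) - 13 = \frac{21}{19} \left(-49\right) - 13 = - \frac{1029}{19} - 13 = - \frac{1276}{19}$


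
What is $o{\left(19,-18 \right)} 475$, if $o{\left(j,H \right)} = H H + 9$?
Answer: $158175$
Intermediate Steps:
$o{\left(j,H \right)} = 9 + H^{2}$ ($o{\left(j,H \right)} = H^{2} + 9 = 9 + H^{2}$)
$o{\left(19,-18 \right)} 475 = \left(9 + \left(-18\right)^{2}\right) 475 = \left(9 + 324\right) 475 = 333 \cdot 475 = 158175$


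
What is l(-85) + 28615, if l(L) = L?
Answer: 28530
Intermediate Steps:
l(-85) + 28615 = -85 + 28615 = 28530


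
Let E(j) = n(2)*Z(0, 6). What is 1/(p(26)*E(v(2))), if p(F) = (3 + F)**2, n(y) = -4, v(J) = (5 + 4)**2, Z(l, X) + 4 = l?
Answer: 1/13456 ≈ 7.4316e-5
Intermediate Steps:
Z(l, X) = -4 + l
v(J) = 81 (v(J) = 9**2 = 81)
E(j) = 16 (E(j) = -4*(-4 + 0) = -4*(-4) = 16)
1/(p(26)*E(v(2))) = 1/((3 + 26)**2*16) = 1/(29**2*16) = 1/(841*16) = 1/13456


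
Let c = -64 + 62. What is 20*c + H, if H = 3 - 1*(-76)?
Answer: 39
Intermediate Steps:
H = 79 (H = 3 + 76 = 79)
c = -2
20*c + H = 20*(-2) + 79 = -40 + 79 = 39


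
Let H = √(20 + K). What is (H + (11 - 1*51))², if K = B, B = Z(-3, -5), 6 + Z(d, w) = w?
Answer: 1369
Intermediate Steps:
Z(d, w) = -6 + w
B = -11 (B = -6 - 5 = -11)
K = -11
H = 3 (H = √(20 - 11) = √9 = 3)
(H + (11 - 1*51))² = (3 + (11 - 1*51))² = (3 + (11 - 51))² = (3 - 40)² = (-37)² = 1369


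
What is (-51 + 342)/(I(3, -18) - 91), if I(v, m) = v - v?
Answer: -291/91 ≈ -3.1978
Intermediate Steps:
I(v, m) = 0
(-51 + 342)/(I(3, -18) - 91) = (-51 + 342)/(0 - 91) = 291/(-91) = 291*(-1/91) = -291/91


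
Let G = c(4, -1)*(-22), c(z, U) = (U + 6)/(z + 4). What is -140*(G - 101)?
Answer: 16065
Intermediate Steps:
c(z, U) = (6 + U)/(4 + z)
G = -55/4 (G = ((6 - 1)/(4 + 4))*(-22) = (5/8)*(-22) = -55/4 ≈ -13.750)
-140*(G - 101) = -140*(-55/4 - 101) = -140*(-459/4) = 16065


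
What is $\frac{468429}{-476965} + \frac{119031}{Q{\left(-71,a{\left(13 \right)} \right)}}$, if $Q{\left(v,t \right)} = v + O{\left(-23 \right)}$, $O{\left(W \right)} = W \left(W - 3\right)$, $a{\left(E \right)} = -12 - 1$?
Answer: $\frac{56526758832}{251360555} \approx 224.88$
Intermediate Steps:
$a{\left(E \right)} = -13$
$O{\left(W \right)} = W \left(-3 + W\right)$
$Q{\left(v,t \right)} = 598 + v$ ($Q{\left(v,t \right)} = v - 23 \left(-3 - 23\right) = v - -598 = v + 598 = 598 + v$)
$\frac{468429}{-476965} + \frac{119031}{Q{\left(-71,a{\left(13 \right)} \right)}} = \frac{468429}{-476965} + \frac{119031}{598 - 71} = 468429 \left(- \frac{1}{476965}\right) + \frac{119031}{527} = - \frac{468429}{476965} + 119031 \cdot \frac{1}{527} = - \frac{468429}{476965} + \frac{119031}{527} = \frac{56526758832}{251360555}$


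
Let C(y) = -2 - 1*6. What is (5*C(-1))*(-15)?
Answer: 600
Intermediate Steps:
C(y) = -8 (C(y) = -2 - 6 = -8)
(5*C(-1))*(-15) = (5*(-8))*(-15) = -40*(-15) = 600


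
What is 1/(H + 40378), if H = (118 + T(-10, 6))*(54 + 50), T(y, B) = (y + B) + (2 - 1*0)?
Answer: 1/52442 ≈ 1.9069e-5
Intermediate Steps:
T(y, B) = 2 + B + y (T(y, B) = (B + y) + (2 + 0) = (B + y) + 2 = 2 + B + y)
H = 12064 (H = (118 + (2 + 6 - 10))*(54 + 50) = (118 - 2)*104 = 116*104 = 12064)
1/(H + 40378) = 1/(12064 + 40378) = 1/52442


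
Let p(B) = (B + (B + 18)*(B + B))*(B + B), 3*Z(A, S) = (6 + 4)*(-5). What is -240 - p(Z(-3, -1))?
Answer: -61480/27 ≈ -2277.0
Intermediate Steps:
Z(A, S) = -50/3 (Z(A, S) = ((6 + 4)*(-5))/3 = (10*(-5))/3 = (1/3)*(-50) = -50/3)
p(B) = 2*B*(B + 2*B*(18 + B)) (p(B) = (B + (18 + B)*(2*B))*(2*B) = (B + 2*B*(18 + B))*(2*B) = 2*B*(B + 2*B*(18 + B)))
-240 - p(Z(-3, -1)) = -240 - (-50/3)**2*(74 + 4*(-50/3)) = -240 - 2500*(74 - 200/3)/9 = -240 - 2500*22/(9*3) = -240 - 1*55000/27 = -240 - 55000/27 = -61480/27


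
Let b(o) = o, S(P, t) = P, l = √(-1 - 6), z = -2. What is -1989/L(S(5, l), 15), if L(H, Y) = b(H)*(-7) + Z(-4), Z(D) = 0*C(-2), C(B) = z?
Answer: 1989/35 ≈ 56.829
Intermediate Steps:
l = I*√7 (l = √(-7) = I*√7 ≈ 2.6458*I)
C(B) = -2
Z(D) = 0 (Z(D) = 0*(-2) = 0)
L(H, Y) = -7*H (L(H, Y) = H*(-7) + 0 = -7*H + 0 = -7*H)
-1989/L(S(5, l), 15) = -1989/((-7*5)) = -1989/(-35) = -1989*(-1/35) = 1989/35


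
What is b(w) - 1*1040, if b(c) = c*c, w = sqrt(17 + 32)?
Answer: -991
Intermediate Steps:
w = 7 (w = sqrt(49) = 7)
b(c) = c**2
b(w) - 1*1040 = 7**2 - 1*1040 = 49 - 1040 = -991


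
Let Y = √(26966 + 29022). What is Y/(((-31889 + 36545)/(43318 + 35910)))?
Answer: 19807*√13997/582 ≈ 4026.4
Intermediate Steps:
Y = 2*√13997 (Y = √55988 = 2*√13997 ≈ 236.62)
Y/(((-31889 + 36545)/(43318 + 35910))) = (2*√13997)/(((-31889 + 36545)/(43318 + 35910))) = (2*√13997)/((4656/79228)) = (2*√13997)/((4656*(1/79228))) = (2*√13997)/(1164/19807) = (2*√13997)*(19807/1164) = 19807*√13997/582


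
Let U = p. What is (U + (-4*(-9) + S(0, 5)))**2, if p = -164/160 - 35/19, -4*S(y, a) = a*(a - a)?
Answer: 634082761/577600 ≈ 1097.8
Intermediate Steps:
S(y, a) = 0 (S(y, a) = -a*(a - a)/4 = -a*0/4 = -1/4*0 = 0)
p = -2179/760 (p = -164*1/160 - 35*1/19 = -41/40 - 35/19 = -2179/760 ≈ -2.8671)
U = -2179/760 ≈ -2.8671
(U + (-4*(-9) + S(0, 5)))**2 = (-2179/760 + (-4*(-9) + 0))**2 = (-2179/760 + (36 + 0))**2 = (-2179/760 + 36)**2 = (25181/760)**2 = 634082761/577600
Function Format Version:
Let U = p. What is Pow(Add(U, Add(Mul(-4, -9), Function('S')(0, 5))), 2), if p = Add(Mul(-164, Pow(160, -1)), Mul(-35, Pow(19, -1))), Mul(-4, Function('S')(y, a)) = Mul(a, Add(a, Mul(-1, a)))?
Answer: Rational(634082761, 577600) ≈ 1097.8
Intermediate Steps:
Function('S')(y, a) = 0 (Function('S')(y, a) = Mul(Rational(-1, 4), Mul(a, Add(a, Mul(-1, a)))) = Mul(Rational(-1, 4), Mul(a, 0)) = Mul(Rational(-1, 4), 0) = 0)
p = Rational(-2179, 760) (p = Add(Mul(-164, Rational(1, 160)), Mul(-35, Rational(1, 19))) = Add(Rational(-41, 40), Rational(-35, 19)) = Rational(-2179, 760) ≈ -2.8671)
U = Rational(-2179, 760) ≈ -2.8671
Pow(Add(U, Add(Mul(-4, -9), Function('S')(0, 5))), 2) = Pow(Add(Rational(-2179, 760), Add(Mul(-4, -9), 0)), 2) = Pow(Add(Rational(-2179, 760), Add(36, 0)), 2) = Pow(Add(Rational(-2179, 760), 36), 2) = Pow(Rational(25181, 760), 2) = Rational(634082761, 577600)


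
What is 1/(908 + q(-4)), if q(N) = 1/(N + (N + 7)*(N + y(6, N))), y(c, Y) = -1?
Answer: 19/17251 ≈ 0.0011014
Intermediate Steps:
q(N) = 1/(N + (-1 + N)*(7 + N)) (q(N) = 1/(N + (N + 7)*(N - 1)) = 1/(N + (7 + N)*(-1 + N)) = 1/(N + (-1 + N)*(7 + N)))
1/(908 + q(-4)) = 1/(908 + 1/(-7 + (-4)² + 7*(-4))) = 1/(908 + 1/(-7 + 16 - 28)) = 1/(908 + 1/(-19)) = 1/(908 - 1/19) = 1/(17251/19) = 19/17251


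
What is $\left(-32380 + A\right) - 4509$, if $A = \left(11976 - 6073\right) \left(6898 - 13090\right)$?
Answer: $-36588265$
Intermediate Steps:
$A = -36551376$ ($A = 5903 \left(-6192\right) = -36551376$)
$\left(-32380 + A\right) - 4509 = \left(-32380 - 36551376\right) - 4509 = -36583756 - 4509 = -36588265$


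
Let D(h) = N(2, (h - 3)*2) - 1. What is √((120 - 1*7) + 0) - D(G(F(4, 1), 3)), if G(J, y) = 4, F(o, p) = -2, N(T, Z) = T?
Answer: -1 + √113 ≈ 9.6301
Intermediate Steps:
D(h) = 1 (D(h) = 2 - 1 = 1)
√((120 - 1*7) + 0) - D(G(F(4, 1), 3)) = √((120 - 1*7) + 0) - 1*1 = √((120 - 7) + 0) - 1 = √(113 + 0) - 1 = √113 - 1 = -1 + √113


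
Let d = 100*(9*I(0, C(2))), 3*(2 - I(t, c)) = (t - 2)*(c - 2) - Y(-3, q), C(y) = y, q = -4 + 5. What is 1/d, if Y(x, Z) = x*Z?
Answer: 1/900 ≈ 0.0011111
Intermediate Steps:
q = 1
Y(x, Z) = Z*x
I(t, c) = 1 - (-2 + c)*(-2 + t)/3 (I(t, c) = 2 - ((t - 2)*(c - 2) - (-3))/3 = 2 - ((-2 + t)*(-2 + c) - 1*(-3))/3 = 2 - ((-2 + c)*(-2 + t) + 3)/3 = 2 - (3 + (-2 + c)*(-2 + t))/3 = 2 + (-1 - (-2 + c)*(-2 + t)/3) = 1 - (-2 + c)*(-2 + t)/3)
d = 900 (d = 100*(9*(-1/3 + (2/3)*2 + (2/3)*0 - 1/3*2*0)) = 100*(9*(-1/3 + 4/3 + 0 + 0)) = 100*(9*1) = 100*9 = 900)
1/d = 1/900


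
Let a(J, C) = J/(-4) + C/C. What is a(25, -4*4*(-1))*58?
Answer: -609/2 ≈ -304.50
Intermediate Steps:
a(J, C) = 1 - J/4 (a(J, C) = J*(-1/4) + 1 = -J/4 + 1 = 1 - J/4)
a(25, -4*4*(-1))*58 = (1 - 1/4*25)*58 = (1 - 25/4)*58 = -21/4*58 = -609/2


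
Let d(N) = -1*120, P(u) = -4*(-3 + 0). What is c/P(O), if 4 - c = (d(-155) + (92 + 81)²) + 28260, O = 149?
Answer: -19355/4 ≈ -4838.8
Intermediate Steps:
P(u) = 12 (P(u) = -4*(-3) = 12)
d(N) = -120
c = -58065 (c = 4 - ((-120 + (92 + 81)²) + 28260) = 4 - ((-120 + 173²) + 28260) = 4 - ((-120 + 29929) + 28260) = 4 - (29809 + 28260) = 4 - 1*58069 = 4 - 58069 = -58065)
c/P(O) = -58065/12 = -58065*1/12 = -19355/4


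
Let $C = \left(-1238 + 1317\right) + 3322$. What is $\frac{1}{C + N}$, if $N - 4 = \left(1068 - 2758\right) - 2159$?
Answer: $- \frac{1}{444} \approx -0.0022523$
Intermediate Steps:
$N = -3845$ ($N = 4 + \left(\left(1068 - 2758\right) - 2159\right) = 4 - 3849 = -3845$)
$C = 3401$ ($C = 79 + 3322 = 3401$)
$\frac{1}{C + N} = \frac{1}{3401 - 3845} = \frac{1}{-444} = - \frac{1}{444}$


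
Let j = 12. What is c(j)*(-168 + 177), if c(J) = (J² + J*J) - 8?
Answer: 2520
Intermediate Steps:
c(J) = -8 + 2*J² (c(J) = (J² + J²) - 8 = 2*J² - 8 = -8 + 2*J²)
c(j)*(-168 + 177) = (-8 + 2*12²)*(-168 + 177) = (-8 + 2*144)*9 = (-8 + 288)*9 = 280*9 = 2520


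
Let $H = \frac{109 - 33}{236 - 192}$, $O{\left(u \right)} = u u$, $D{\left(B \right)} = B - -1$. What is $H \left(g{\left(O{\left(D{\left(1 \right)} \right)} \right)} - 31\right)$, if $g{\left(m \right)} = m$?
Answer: $- \frac{513}{11} \approx -46.636$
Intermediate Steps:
$D{\left(B \right)} = 1 + B$ ($D{\left(B \right)} = B + 1 = 1 + B$)
$O{\left(u \right)} = u^{2}$
$H = \frac{19}{11}$ ($H = \frac{76}{44} = 76 \cdot \frac{1}{44} = \frac{19}{11} \approx 1.7273$)
$H \left(g{\left(O{\left(D{\left(1 \right)} \right)} \right)} - 31\right) = \frac{19 \left(\left(1 + 1\right)^{2} - 31\right)}{11} = \frac{19 \left(2^{2} - 31\right)}{11} = \frac{19 \left(4 - 31\right)}{11} = \frac{19}{11} \left(-27\right) = - \frac{513}{11}$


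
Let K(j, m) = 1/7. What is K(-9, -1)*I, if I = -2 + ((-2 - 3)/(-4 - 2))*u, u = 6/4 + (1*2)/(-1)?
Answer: -29/84 ≈ -0.34524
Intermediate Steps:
u = -1/2 (u = 6*(1/4) + 2*(-1) = 3/2 - 2 = -1/2 ≈ -0.50000)
K(j, m) = 1/7
I = -29/12 (I = -2 + ((-2 - 3)/(-4 - 2))*(-1/2) = -2 - 5/(-6)*(-1/2) = -2 - 5*(-1/6)*(-1/2) = -2 + (5/6)*(-1/2) = -2 - 5/12 = -29/12 ≈ -2.4167)
K(-9, -1)*I = (1/7)*(-29/12) = -29/84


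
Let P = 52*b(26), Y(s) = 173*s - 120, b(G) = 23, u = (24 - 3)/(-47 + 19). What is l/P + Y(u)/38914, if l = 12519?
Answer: 37451205/3580088 ≈ 10.461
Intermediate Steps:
u = -3/4 (u = 21/(-28) = 21*(-1/28) = -3/4 ≈ -0.75000)
Y(s) = -120 + 173*s
P = 1196 (P = 52*23 = 1196)
l/P + Y(u)/38914 = 12519/1196 + (-120 + 173*(-3/4))/38914 = 12519*(1/1196) + (-120 - 519/4)*(1/38914) = 963/92 - 999/4*1/38914 = 963/92 - 999/155656 = 37451205/3580088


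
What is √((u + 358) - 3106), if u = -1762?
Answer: I*√4510 ≈ 67.156*I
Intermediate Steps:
√((u + 358) - 3106) = √((-1762 + 358) - 3106) = √(-1404 - 3106) = √(-4510) = I*√4510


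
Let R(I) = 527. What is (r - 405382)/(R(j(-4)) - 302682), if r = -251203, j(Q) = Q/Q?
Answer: 131317/60431 ≈ 2.1730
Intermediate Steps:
j(Q) = 1
(r - 405382)/(R(j(-4)) - 302682) = (-251203 - 405382)/(527 - 302682) = -656585/(-302155) = -656585*(-1/302155) = 131317/60431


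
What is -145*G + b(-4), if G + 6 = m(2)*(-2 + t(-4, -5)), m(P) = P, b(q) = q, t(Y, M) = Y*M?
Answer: -4354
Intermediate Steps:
t(Y, M) = M*Y
G = 30 (G = -6 + 2*(-2 - 5*(-4)) = -6 + 2*(-2 + 20) = -6 + 2*18 = -6 + 36 = 30)
-145*G + b(-4) = -145*30 - 4 = -4350 - 4 = -4354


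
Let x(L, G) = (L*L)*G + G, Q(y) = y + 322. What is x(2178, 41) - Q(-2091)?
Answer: 194492854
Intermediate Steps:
Q(y) = 322 + y
x(L, G) = G + G*L**2 (x(L, G) = L**2*G + G = G*L**2 + G = G + G*L**2)
x(2178, 41) - Q(-2091) = 41*(1 + 2178**2) - (322 - 2091) = 41*(1 + 4743684) - 1*(-1769) = 41*4743685 + 1769 = 194491085 + 1769 = 194492854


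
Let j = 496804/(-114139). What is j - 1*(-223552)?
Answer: 25515504924/114139 ≈ 2.2355e+5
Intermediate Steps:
j = -496804/114139 (j = 496804*(-1/114139) = -496804/114139 ≈ -4.3526)
j - 1*(-223552) = -496804/114139 - 1*(-223552) = -496804/114139 + 223552 = 25515504924/114139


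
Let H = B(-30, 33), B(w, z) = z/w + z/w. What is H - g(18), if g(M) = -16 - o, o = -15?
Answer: -6/5 ≈ -1.2000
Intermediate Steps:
B(w, z) = 2*z/w
g(M) = -1 (g(M) = -16 - 1*(-15) = -16 + 15 = -1)
H = -11/5 (H = 2*33/(-30) = 2*33*(-1/30) = -11/5 ≈ -2.2000)
H - g(18) = -11/5 - 1*(-1) = -11/5 + 1 = -6/5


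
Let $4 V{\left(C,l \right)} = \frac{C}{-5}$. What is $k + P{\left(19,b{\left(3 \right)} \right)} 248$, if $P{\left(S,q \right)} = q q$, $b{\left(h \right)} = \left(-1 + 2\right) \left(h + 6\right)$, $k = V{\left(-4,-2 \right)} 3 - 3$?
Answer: $\frac{100428}{5} \approx 20086.0$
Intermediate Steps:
$V{\left(C,l \right)} = - \frac{C}{20}$ ($V{\left(C,l \right)} = \frac{C \frac{1}{-5}}{4} = \frac{C \left(- \frac{1}{5}\right)}{4} = \frac{\left(- \frac{1}{5}\right) C}{4} = - \frac{C}{20}$)
$k = - \frac{12}{5}$ ($k = \left(- \frac{1}{20}\right) \left(-4\right) 3 - 3 = \frac{1}{5} \cdot 3 - 3 = \frac{3}{5} - 3 = - \frac{12}{5} \approx -2.4$)
$b{\left(h \right)} = 6 + h$ ($b{\left(h \right)} = 1 \left(6 + h\right) = 6 + h$)
$P{\left(S,q \right)} = q^{2}$
$k + P{\left(19,b{\left(3 \right)} \right)} 248 = - \frac{12}{5} + \left(6 + 3\right)^{2} \cdot 248 = - \frac{12}{5} + 9^{2} \cdot 248 = - \frac{12}{5} + 81 \cdot 248 = - \frac{12}{5} + 20088 = \frac{100428}{5}$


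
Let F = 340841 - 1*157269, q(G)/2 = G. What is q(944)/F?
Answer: 472/45893 ≈ 0.010285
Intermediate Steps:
q(G) = 2*G
F = 183572 (F = 340841 - 157269 = 183572)
q(944)/F = (2*944)/183572 = 1888*(1/183572) = 472/45893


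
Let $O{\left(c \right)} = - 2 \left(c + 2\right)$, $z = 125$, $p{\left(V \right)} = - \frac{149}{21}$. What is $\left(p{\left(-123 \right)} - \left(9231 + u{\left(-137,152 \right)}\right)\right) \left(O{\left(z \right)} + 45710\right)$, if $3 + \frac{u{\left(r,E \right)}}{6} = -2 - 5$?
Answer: $- \frac{2920396480}{7} \approx -4.172 \cdot 10^{8}$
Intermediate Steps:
$p{\left(V \right)} = - \frac{149}{21}$ ($p{\left(V \right)} = \left(-149\right) \frac{1}{21} = - \frac{149}{21}$)
$u{\left(r,E \right)} = -60$ ($u{\left(r,E \right)} = -18 + 6 \left(-2 - 5\right) = -18 + 6 \left(-7\right) = -18 - 42 = -60$)
$O{\left(c \right)} = -4 - 2 c$ ($O{\left(c \right)} = - 2 \left(2 + c\right) = -4 - 2 c$)
$\left(p{\left(-123 \right)} - \left(9231 + u{\left(-137,152 \right)}\right)\right) \left(O{\left(z \right)} + 45710\right) = \left(- \frac{149}{21} - 9171\right) \left(\left(-4 - 250\right) + 45710\right) = \left(- \frac{149}{21} + \left(-9231 + 60\right)\right) \left(\left(-4 - 250\right) + 45710\right) = \left(- \frac{149}{21} - 9171\right) \left(-254 + 45710\right) = \left(- \frac{192740}{21}\right) 45456 = - \frac{2920396480}{7}$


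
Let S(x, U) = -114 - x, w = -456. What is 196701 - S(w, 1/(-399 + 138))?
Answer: 196359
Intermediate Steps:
196701 - S(w, 1/(-399 + 138)) = 196701 - (-114 - 1*(-456)) = 196701 - (-114 + 456) = 196701 - 1*342 = 196701 - 342 = 196359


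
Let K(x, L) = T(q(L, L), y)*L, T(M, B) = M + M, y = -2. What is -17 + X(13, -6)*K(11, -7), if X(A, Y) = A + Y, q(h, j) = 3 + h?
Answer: 375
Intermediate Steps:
T(M, B) = 2*M
K(x, L) = L*(6 + 2*L) (K(x, L) = (2*(3 + L))*L = (6 + 2*L)*L = L*(6 + 2*L))
-17 + X(13, -6)*K(11, -7) = -17 + (13 - 6)*(2*(-7)*(3 - 7)) = -17 + 7*(2*(-7)*(-4)) = -17 + 7*56 = -17 + 392 = 375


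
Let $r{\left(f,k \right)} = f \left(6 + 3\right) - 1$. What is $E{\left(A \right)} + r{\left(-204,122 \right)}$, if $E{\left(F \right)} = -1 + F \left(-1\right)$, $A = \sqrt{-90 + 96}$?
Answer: $-1838 - \sqrt{6} \approx -1840.4$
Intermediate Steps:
$r{\left(f,k \right)} = -1 + 9 f$ ($r{\left(f,k \right)} = f 9 - 1 = 9 f - 1 = -1 + 9 f$)
$A = \sqrt{6} \approx 2.4495$
$E{\left(F \right)} = -1 - F$
$E{\left(A \right)} + r{\left(-204,122 \right)} = \left(-1 - \sqrt{6}\right) + \left(-1 + 9 \left(-204\right)\right) = \left(-1 - \sqrt{6}\right) - 1837 = -1838 - \sqrt{6}$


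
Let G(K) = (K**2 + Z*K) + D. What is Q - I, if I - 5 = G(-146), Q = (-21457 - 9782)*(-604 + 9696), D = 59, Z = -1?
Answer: -284046514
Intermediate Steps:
G(K) = 59 + K**2 - K (G(K) = (K**2 - K) + 59 = 59 + K**2 - K)
Q = -284024988 (Q = -31239*9092 = -284024988)
I = 21526 (I = 5 + (59 + (-146)**2 - 1*(-146)) = 5 + (59 + 21316 + 146) = 5 + 21521 = 21526)
Q - I = -284024988 - 1*21526 = -284024988 - 21526 = -284046514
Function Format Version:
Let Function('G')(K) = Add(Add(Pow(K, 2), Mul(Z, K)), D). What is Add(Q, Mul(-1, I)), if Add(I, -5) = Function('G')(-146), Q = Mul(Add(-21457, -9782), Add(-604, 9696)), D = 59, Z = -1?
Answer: -284046514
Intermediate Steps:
Function('G')(K) = Add(59, Pow(K, 2), Mul(-1, K)) (Function('G')(K) = Add(Add(Pow(K, 2), Mul(-1, K)), 59) = Add(59, Pow(K, 2), Mul(-1, K)))
Q = -284024988 (Q = Mul(-31239, 9092) = -284024988)
I = 21526 (I = Add(5, Add(59, Pow(-146, 2), Mul(-1, -146))) = Add(5, Add(59, 21316, 146)) = Add(5, 21521) = 21526)
Add(Q, Mul(-1, I)) = Add(-284024988, Mul(-1, 21526)) = Add(-284024988, -21526) = -284046514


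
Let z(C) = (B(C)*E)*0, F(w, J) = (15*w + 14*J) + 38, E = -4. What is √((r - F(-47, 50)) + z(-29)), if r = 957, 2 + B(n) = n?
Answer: 2*√231 ≈ 30.397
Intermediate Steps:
B(n) = -2 + n
F(w, J) = 38 + 14*J + 15*w (F(w, J) = (14*J + 15*w) + 38 = 38 + 14*J + 15*w)
z(C) = 0 (z(C) = ((-2 + C)*(-4))*0 = (8 - 4*C)*0 = 0)
√((r - F(-47, 50)) + z(-29)) = √((957 - (38 + 14*50 + 15*(-47))) + 0) = √((957 - (38 + 700 - 705)) + 0) = √((957 - 1*33) + 0) = √((957 - 33) + 0) = √(924 + 0) = √924 = 2*√231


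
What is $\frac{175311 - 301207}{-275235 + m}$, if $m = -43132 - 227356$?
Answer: $\frac{125896}{545723} \approx 0.2307$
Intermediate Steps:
$m = -270488$
$\frac{175311 - 301207}{-275235 + m} = \frac{175311 - 301207}{-275235 - 270488} = \frac{175311 - 301207}{-545723} = \left(-125896\right) \left(- \frac{1}{545723}\right) = \frac{125896}{545723}$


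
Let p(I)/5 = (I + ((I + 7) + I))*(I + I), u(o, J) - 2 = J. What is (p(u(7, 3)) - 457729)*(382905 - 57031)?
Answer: -148803518746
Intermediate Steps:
u(o, J) = 2 + J
p(I) = 10*I*(7 + 3*I) (p(I) = 5*((I + ((I + 7) + I))*(I + I)) = 5*((I + ((7 + I) + I))*(2*I)) = 5*((I + (7 + 2*I))*(2*I)) = 5*((7 + 3*I)*(2*I)) = 5*(2*I*(7 + 3*I)) = 10*I*(7 + 3*I))
(p(u(7, 3)) - 457729)*(382905 - 57031) = (10*(2 + 3)*(7 + 3*(2 + 3)) - 457729)*(382905 - 57031) = (10*5*(7 + 3*5) - 457729)*325874 = (10*5*(7 + 15) - 457729)*325874 = (10*5*22 - 457729)*325874 = (1100 - 457729)*325874 = -456629*325874 = -148803518746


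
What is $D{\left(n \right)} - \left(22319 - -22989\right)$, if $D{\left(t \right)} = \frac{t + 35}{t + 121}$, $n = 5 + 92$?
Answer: $- \frac{4938506}{109} \approx -45307.0$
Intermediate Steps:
$n = 97$
$D{\left(t \right)} = \frac{35 + t}{121 + t}$
$D{\left(n \right)} - \left(22319 - -22989\right) = \frac{35 + 97}{121 + 97} - \left(22319 - -22989\right) = \frac{1}{218} \cdot 132 - \left(22319 + 22989\right) = \frac{1}{218} \cdot 132 - 45308 = \frac{66}{109} - 45308 = - \frac{4938506}{109}$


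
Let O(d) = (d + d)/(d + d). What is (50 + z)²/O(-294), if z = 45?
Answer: 9025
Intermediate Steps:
O(d) = 1 (O(d) = (2*d)/((2*d)) = (2*d)*(1/(2*d)) = 1)
(50 + z)²/O(-294) = (50 + 45)²/1 = 95²*1 = 9025*1 = 9025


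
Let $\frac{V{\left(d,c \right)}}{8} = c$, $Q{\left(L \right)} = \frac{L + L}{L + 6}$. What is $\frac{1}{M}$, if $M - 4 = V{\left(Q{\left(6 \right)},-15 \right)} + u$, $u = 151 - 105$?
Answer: $- \frac{1}{70} \approx -0.014286$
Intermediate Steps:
$Q{\left(L \right)} = \frac{2 L}{6 + L}$
$V{\left(d,c \right)} = 8 c$
$u = 46$
$M = -70$ ($M = 4 + \left(8 \left(-15\right) + 46\right) = 4 + \left(-120 + 46\right) = 4 - 74 = -70$)
$\frac{1}{M} = \frac{1}{-70} = - \frac{1}{70}$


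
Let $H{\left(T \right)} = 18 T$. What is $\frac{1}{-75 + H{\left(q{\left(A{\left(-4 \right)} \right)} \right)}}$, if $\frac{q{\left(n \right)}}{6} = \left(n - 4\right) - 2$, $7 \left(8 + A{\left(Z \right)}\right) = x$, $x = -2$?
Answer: $- \frac{7}{11325} \approx -0.0006181$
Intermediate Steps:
$A{\left(Z \right)} = - \frac{58}{7}$ ($A{\left(Z \right)} = -8 + \frac{1}{7} \left(-2\right) = -8 - \frac{2}{7} = - \frac{58}{7}$)
$q{\left(n \right)} = -36 + 6 n$ ($q{\left(n \right)} = 6 \left(\left(n - 4\right) - 2\right) = 6 \left(\left(-4 + n\right) - 2\right) = 6 \left(-6 + n\right) = -36 + 6 n$)
$\frac{1}{-75 + H{\left(q{\left(A{\left(-4 \right)} \right)} \right)}} = \frac{1}{-75 + 18 \left(-36 + 6 \left(- \frac{58}{7}\right)\right)} = \frac{1}{-75 + 18 \left(-36 - \frac{348}{7}\right)} = \frac{1}{-75 + 18 \left(- \frac{600}{7}\right)} = \frac{1}{-75 - \frac{10800}{7}} = \frac{1}{- \frac{11325}{7}} = - \frac{7}{11325}$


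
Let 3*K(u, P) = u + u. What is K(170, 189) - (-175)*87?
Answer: 46015/3 ≈ 15338.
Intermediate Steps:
K(u, P) = 2*u/3 (K(u, P) = (u + u)/3 = (2*u)/3 = 2*u/3)
K(170, 189) - (-175)*87 = (2/3)*170 - (-175)*87 = 340/3 - 1*(-15225) = 340/3 + 15225 = 46015/3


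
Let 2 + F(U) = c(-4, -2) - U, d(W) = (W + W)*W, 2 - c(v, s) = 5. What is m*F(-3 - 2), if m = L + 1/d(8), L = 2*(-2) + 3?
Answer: 0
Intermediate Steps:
c(v, s) = -3 (c(v, s) = 2 - 1*5 = 2 - 5 = -3)
L = -1 (L = -4 + 3 = -1)
d(W) = 2*W**2 (d(W) = (2*W)*W = 2*W**2)
m = -127/128 (m = -1 + 1/(2*8**2) = -1 + 1/(2*64) = -1 + 1/128 = -127/128 ≈ -0.99219)
F(U) = -5 - U (F(U) = -2 + (-3 - U) = -5 - U)
m*F(-3 - 2) = -127*(-5 - (-3 - 2))/128 = -127*(-5 - 1*(-5))/128 = -127*(-5 + 5)/128 = -127/128*0 = 0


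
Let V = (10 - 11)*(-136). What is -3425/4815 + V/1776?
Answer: -45233/71262 ≈ -0.63474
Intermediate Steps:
V = 136 (V = -1*(-136) = 136)
-3425/4815 + V/1776 = -3425/4815 + 136/1776 = -3425*1/4815 + 136*(1/1776) = -685/963 + 17/222 = -45233/71262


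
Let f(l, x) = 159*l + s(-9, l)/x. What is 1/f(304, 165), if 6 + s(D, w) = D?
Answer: 11/531695 ≈ 2.0689e-5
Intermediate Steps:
s(D, w) = -6 + D
f(l, x) = -15/x + 159*l (f(l, x) = 159*l + (-6 - 9)/x = 159*l - 15/x = -15/x + 159*l)
1/f(304, 165) = 1/(-15/165 + 159*304) = 1/(-15*1/165 + 48336) = 1/(-1/11 + 48336) = 1/(531695/11) = 11/531695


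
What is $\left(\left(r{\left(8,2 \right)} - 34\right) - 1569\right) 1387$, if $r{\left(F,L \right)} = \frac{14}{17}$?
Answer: $- \frac{37777719}{17} \approx -2.2222 \cdot 10^{6}$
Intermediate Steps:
$r{\left(F,L \right)} = \frac{14}{17}$ ($r{\left(F,L \right)} = 14 \cdot \frac{1}{17} = \frac{14}{17}$)
$\left(\left(r{\left(8,2 \right)} - 34\right) - 1569\right) 1387 = \left(\left(\frac{14}{17} - 34\right) - 1569\right) 1387 = \left(- \frac{564}{17} - 1569\right) 1387 = \left(- \frac{27237}{17}\right) 1387 = - \frac{37777719}{17}$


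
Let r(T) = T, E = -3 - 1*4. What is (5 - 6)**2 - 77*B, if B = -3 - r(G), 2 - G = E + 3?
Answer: 694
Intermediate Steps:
E = -7 (E = -3 - 4 = -7)
G = 6 (G = 2 - (-7 + 3) = 2 - 1*(-4) = 2 + 4 = 6)
B = -9 (B = -3 - 1*6 = -3 - 6 = -9)
(5 - 6)**2 - 77*B = (5 - 6)**2 - 77*(-9) = (-1)**2 + 693 = 1 + 693 = 694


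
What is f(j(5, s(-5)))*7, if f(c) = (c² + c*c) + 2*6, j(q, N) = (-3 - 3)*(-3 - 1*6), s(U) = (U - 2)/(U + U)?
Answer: 40908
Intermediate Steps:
s(U) = (-2 + U)/(2*U) (s(U) = (-2 + U)/((2*U)) = (-2 + U)*(1/(2*U)) = (-2 + U)/(2*U))
j(q, N) = 54 (j(q, N) = -6*(-3 - 6) = -6*(-9) = 54)
f(c) = 12 + 2*c² (f(c) = (c² + c²) + 12 = 2*c² + 12 = 12 + 2*c²)
f(j(5, s(-5)))*7 = (12 + 2*54²)*7 = (12 + 2*2916)*7 = (12 + 5832)*7 = 5844*7 = 40908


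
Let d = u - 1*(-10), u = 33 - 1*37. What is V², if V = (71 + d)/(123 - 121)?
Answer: 5929/4 ≈ 1482.3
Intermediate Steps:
u = -4 (u = 33 - 37 = -4)
d = 6 (d = -4 - 1*(-10) = -4 + 10 = 6)
V = 77/2 (V = (71 + 6)/(123 - 121) = 77/2 ≈ 38.500)
V² = (77/2)² = 5929/4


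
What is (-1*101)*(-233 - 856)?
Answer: 109989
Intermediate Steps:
(-1*101)*(-233 - 856) = -101*(-1089) = 109989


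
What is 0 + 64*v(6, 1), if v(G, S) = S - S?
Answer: 0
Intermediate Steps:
v(G, S) = 0
0 + 64*v(6, 1) = 0 + 64*0 = 0 + 0 = 0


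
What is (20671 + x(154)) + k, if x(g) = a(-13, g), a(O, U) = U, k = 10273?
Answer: 31098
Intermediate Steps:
x(g) = g
(20671 + x(154)) + k = (20671 + 154) + 10273 = 20825 + 10273 = 31098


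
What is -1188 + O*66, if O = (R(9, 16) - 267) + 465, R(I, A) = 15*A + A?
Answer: 28776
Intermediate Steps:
R(I, A) = 16*A
O = 454 (O = (16*16 - 267) + 465 = (256 - 267) + 465 = -11 + 465 = 454)
-1188 + O*66 = -1188 + 454*66 = -1188 + 29964 = 28776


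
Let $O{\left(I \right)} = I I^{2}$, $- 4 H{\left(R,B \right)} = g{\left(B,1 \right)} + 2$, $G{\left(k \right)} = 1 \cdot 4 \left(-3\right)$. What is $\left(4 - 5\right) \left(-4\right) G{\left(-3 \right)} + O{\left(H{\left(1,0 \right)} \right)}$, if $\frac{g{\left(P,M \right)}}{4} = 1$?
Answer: $- \frac{411}{8} \approx -51.375$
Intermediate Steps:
$g{\left(P,M \right)} = 4$ ($g{\left(P,M \right)} = 4 \cdot 1 = 4$)
$G{\left(k \right)} = -12$ ($G{\left(k \right)} = 4 \left(-3\right) = -12$)
$H{\left(R,B \right)} = - \frac{3}{2}$ ($H{\left(R,B \right)} = - \frac{4 + 2}{4} = \left(- \frac{1}{4}\right) 6 = - \frac{3}{2}$)
$O{\left(I \right)} = I^{3}$
$\left(4 - 5\right) \left(-4\right) G{\left(-3 \right)} + O{\left(H{\left(1,0 \right)} \right)} = \left(4 - 5\right) \left(-4\right) \left(-12\right) + \left(- \frac{3}{2}\right)^{3} = \left(-1\right) \left(-4\right) \left(-12\right) - \frac{27}{8} = 4 \left(-12\right) - \frac{27}{8} = -48 - \frac{27}{8} = - \frac{411}{8}$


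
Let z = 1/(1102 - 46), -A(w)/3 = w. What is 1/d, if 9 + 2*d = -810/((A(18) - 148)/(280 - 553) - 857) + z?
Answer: -493699008/1987898497 ≈ -0.24835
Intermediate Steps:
A(w) = -3*w
z = 1/1056 ≈ 0.00094697
d = -1987898497/493699008 (d = -9/2 + (-810/((-3*18 - 148)/(280 - 553) - 857) + 1/1056)/2 = -9/2 + (-810/((-54 - 148)/(-273) - 857) + 1/1056)/2 = -9/2 + (-810/(-202*(-1/273) - 857) + 1/1056)/2 = -9/2 + (-810/(202/273 - 857) + 1/1056)/2 = -9/2 + (-810/(-233759/273) + 1/1056)/2 = -9/2 + (-810*(-273/233759) + 1/1056)/2 = -9/2 + (221130/233759 + 1/1056)/2 = -9/2 + (½)*(233747039/246849504) = -9/2 + 233747039/493699008 = -1987898497/493699008 ≈ -4.0265)
1/d = 1/(-1987898497/493699008) = -493699008/1987898497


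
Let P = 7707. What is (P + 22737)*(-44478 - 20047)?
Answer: -1964399100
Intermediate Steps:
(P + 22737)*(-44478 - 20047) = (7707 + 22737)*(-44478 - 20047) = 30444*(-64525) = -1964399100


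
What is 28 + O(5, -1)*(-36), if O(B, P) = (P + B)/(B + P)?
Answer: -8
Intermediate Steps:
O(B, P) = 1 (O(B, P) = (B + P)/(B + P) = 1)
28 + O(5, -1)*(-36) = 28 + 1*(-36) = 28 - 36 = -8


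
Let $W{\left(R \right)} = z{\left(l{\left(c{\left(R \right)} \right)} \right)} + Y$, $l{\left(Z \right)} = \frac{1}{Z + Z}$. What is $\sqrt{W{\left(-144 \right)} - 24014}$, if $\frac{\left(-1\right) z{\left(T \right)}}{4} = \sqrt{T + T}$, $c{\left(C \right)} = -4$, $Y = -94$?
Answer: $\sqrt{-24108 - 2 i} \approx 0.0064 - 155.27 i$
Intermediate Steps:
$l{\left(Z \right)} = \frac{1}{2 Z}$
$z{\left(T \right)} = - 4 \sqrt{2} \sqrt{T}$ ($z{\left(T \right)} = - 4 \sqrt{T + T} = - 4 \sqrt{2 T} = - 4 \sqrt{2} \sqrt{T}$)
$W{\left(R \right)} = -94 - 2 i$ ($W{\left(R \right)} = - 4 \sqrt{2} \sqrt{\frac{1}{2 \left(-4\right)}} - 94 = - 4 \sqrt{2} \sqrt{\frac{1}{2} \left(- \frac{1}{4}\right)} - 94 = - 4 \sqrt{2} \sqrt{- \frac{1}{8}} - 94 = - 4 \sqrt{2} \frac{i \sqrt{2}}{4} - 94 = - 2 i - 94 = -94 - 2 i$)
$\sqrt{W{\left(-144 \right)} - 24014} = \sqrt{\left(-94 - 2 i\right) - 24014} = \sqrt{-24108 - 2 i}$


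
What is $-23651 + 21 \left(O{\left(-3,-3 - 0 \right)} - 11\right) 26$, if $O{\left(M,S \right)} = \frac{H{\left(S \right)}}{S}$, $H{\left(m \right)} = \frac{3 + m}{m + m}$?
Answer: $-29657$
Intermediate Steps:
$H{\left(m \right)} = \frac{3 + m}{2 m}$
$O{\left(M,S \right)} = \frac{3 + S}{2 S^{2}}$ ($O{\left(M,S \right)} = \frac{\frac{1}{2} \frac{1}{S} \left(3 + S\right)}{S} = \frac{3 + S}{2 S^{2}}$)
$-23651 + 21 \left(O{\left(-3,-3 - 0 \right)} - 11\right) 26 = -23651 + 21 \left(\frac{3 - 3}{2 \left(-3 - 0\right)^{2}} - 11\right) 26 = -23651 + 21 \left(\frac{3 + \left(-3 + 0\right)}{2 \left(-3 + 0\right)^{2}} - 11\right) 26 = -23651 + 21 \left(\frac{3 - 3}{2 \cdot 9} - 11\right) 26 = -23651 + 21 \left(\frac{1}{2} \cdot \frac{1}{9} \cdot 0 - 11\right) 26 = -23651 + 21 \left(0 - 11\right) 26 = -23651 + 21 \left(-11\right) 26 = -23651 - 6006 = -29657$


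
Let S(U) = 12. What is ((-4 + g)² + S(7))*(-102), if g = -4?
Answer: -7752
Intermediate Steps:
((-4 + g)² + S(7))*(-102) = ((-4 - 4)² + 12)*(-102) = ((-8)² + 12)*(-102) = (64 + 12)*(-102) = 76*(-102) = -7752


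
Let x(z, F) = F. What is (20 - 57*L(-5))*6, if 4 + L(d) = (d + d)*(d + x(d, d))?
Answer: -32712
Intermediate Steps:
L(d) = -4 + 4*d² (L(d) = -4 + (d + d)*(d + d) = -4 + (2*d)*(2*d) = -4 + 4*d²)
(20 - 57*L(-5))*6 = (20 - 57*(-4 + 4*(-5)²))*6 = (20 - 57*(-4 + 4*25))*6 = (20 - 57*(-4 + 100))*6 = (20 - 57*96)*6 = (20 - 5472)*6 = -5452*6 = -32712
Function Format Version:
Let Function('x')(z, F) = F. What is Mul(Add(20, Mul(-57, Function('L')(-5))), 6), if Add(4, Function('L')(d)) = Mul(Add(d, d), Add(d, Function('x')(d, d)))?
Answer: -32712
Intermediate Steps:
Function('L')(d) = Add(-4, Mul(4, Pow(d, 2))) (Function('L')(d) = Add(-4, Mul(Add(d, d), Add(d, d))) = Add(-4, Mul(Mul(2, d), Mul(2, d))) = Add(-4, Mul(4, Pow(d, 2))))
Mul(Add(20, Mul(-57, Function('L')(-5))), 6) = Mul(Add(20, Mul(-57, Add(-4, Mul(4, Pow(-5, 2))))), 6) = Mul(Add(20, Mul(-57, Add(-4, Mul(4, 25)))), 6) = Mul(Add(20, Mul(-57, Add(-4, 100))), 6) = Mul(Add(20, Mul(-57, 96)), 6) = Mul(Add(20, -5472), 6) = Mul(-5452, 6) = -32712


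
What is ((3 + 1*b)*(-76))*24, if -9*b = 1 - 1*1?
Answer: -5472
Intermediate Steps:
b = 0 (b = -(1 - 1*1)/9 = -(1 - 1)/9 = -⅑*0 = 0)
((3 + 1*b)*(-76))*24 = ((3 + 1*0)*(-76))*24 = ((3 + 0)*(-76))*24 = (3*(-76))*24 = -228*24 = -5472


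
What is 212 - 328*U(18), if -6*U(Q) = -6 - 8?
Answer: -1660/3 ≈ -553.33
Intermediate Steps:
U(Q) = 7/3 (U(Q) = -(-6 - 8)/6 = -⅙*(-14) = 7/3)
212 - 328*U(18) = 212 - 328*7/3 = 212 - 2296/3 = -1660/3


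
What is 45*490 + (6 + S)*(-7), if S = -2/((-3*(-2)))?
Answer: 66031/3 ≈ 22010.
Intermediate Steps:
S = -1/3 (S = -2/6 = -2*1/6 = -1/3 ≈ -0.33333)
45*490 + (6 + S)*(-7) = 45*490 + (6 - 1/3)*(-7) = 22050 + (17/3)*(-7) = 22050 - 119/3 = 66031/3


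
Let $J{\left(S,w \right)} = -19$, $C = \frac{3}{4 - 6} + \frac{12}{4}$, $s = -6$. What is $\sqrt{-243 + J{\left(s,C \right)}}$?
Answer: $i \sqrt{262} \approx 16.186 i$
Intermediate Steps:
$C = \frac{3}{2}$ ($C = \frac{3}{4 - 6} + 12 \cdot \frac{1}{4} = \frac{3}{-2} + 3 = 3 \left(- \frac{1}{2}\right) + 3 = - \frac{3}{2} + 3 = \frac{3}{2} \approx 1.5$)
$\sqrt{-243 + J{\left(s,C \right)}} = \sqrt{-243 - 19} = \sqrt{-262} = i \sqrt{262}$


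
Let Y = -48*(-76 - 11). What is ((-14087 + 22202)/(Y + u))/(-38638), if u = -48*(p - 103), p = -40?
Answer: -541/28437568 ≈ -1.9024e-5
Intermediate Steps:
u = 6864 (u = -48*(-40 - 103) = -48*(-143) = 6864)
Y = 4176 (Y = -48*(-87) = 4176)
((-14087 + 22202)/(Y + u))/(-38638) = ((-14087 + 22202)/(4176 + 6864))/(-38638) = (8115/11040)*(-1/38638) = (8115*(1/11040))*(-1/38638) = (541/736)*(-1/38638) = -541/28437568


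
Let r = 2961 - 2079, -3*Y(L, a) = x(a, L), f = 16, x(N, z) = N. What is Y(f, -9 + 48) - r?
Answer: -895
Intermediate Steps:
Y(L, a) = -a/3
r = 882
Y(f, -9 + 48) - r = -(-9 + 48)/3 - 1*882 = -1/3*39 - 882 = -13 - 882 = -895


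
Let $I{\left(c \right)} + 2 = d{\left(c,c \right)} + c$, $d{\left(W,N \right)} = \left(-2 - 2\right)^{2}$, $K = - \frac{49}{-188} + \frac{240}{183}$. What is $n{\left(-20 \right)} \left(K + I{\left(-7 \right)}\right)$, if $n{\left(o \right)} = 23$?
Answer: $\frac{2261015}{11468} \approx 197.16$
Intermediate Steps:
$K = \frac{18029}{11468}$ ($K = \left(-49\right) \left(- \frac{1}{188}\right) + 240 \cdot \frac{1}{183} = \frac{49}{188} + \frac{80}{61} = \frac{18029}{11468} \approx 1.5721$)
$d{\left(W,N \right)} = 16$ ($d{\left(W,N \right)} = \left(-4\right)^{2} = 16$)
$I{\left(c \right)} = 14 + c$ ($I{\left(c \right)} = -2 + \left(16 + c\right) = 14 + c$)
$n{\left(-20 \right)} \left(K + I{\left(-7 \right)}\right) = 23 \left(\frac{18029}{11468} + \left(14 - 7\right)\right) = 23 \left(\frac{18029}{11468} + 7\right) = 23 \cdot \frac{98305}{11468} = \frac{2261015}{11468}$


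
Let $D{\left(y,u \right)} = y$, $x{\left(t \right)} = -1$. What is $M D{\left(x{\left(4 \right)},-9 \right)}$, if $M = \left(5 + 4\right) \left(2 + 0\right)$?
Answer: $-18$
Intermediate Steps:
$M = 18$ ($M = 9 \cdot 2 = 18$)
$M D{\left(x{\left(4 \right)},-9 \right)} = 18 \left(-1\right) = -18$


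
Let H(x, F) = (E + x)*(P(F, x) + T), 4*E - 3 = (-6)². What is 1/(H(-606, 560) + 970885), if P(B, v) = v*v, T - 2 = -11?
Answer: -4/871952855 ≈ -4.5874e-9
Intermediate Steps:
T = -9 (T = 2 - 11 = -9)
P(B, v) = v²
E = 39/4 (E = ¾ + (¼)*(-6)² = ¾ + (¼)*36 = ¾ + 9 = 39/4 ≈ 9.7500)
H(x, F) = (-9 + x²)*(39/4 + x) (H(x, F) = (39/4 + x)*(x² - 9) = (39/4 + x)*(-9 + x²) = (-9 + x²)*(39/4 + x))
1/(H(-606, 560) + 970885) = 1/((-351/4 + (-606)³ - 9*(-606) + (39/4)*(-606)²) + 970885) = 1/((-351/4 - 222545016 + 5454 + (39/4)*367236) + 970885) = 1/((-351/4 - 222545016 + 5454 + 3580551) + 970885) = 1/(-875836395/4 + 970885) = 1/(-871952855/4) = -4/871952855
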